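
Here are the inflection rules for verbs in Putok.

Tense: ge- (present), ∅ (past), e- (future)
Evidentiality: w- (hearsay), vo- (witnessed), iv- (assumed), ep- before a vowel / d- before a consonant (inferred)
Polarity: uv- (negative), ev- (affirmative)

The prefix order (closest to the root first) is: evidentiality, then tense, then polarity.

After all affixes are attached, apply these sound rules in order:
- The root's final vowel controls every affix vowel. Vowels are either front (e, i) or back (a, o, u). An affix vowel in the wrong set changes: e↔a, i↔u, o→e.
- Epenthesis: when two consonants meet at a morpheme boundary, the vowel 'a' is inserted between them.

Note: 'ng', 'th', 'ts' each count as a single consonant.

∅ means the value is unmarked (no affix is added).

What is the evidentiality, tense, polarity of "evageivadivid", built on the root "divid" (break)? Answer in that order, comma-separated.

assumed, present, affirmative

Segment: ev-ge-iv-divid.
evidentiality: iv- → assumed.
tense: ge- → present.
polarity: ev- → affirmative.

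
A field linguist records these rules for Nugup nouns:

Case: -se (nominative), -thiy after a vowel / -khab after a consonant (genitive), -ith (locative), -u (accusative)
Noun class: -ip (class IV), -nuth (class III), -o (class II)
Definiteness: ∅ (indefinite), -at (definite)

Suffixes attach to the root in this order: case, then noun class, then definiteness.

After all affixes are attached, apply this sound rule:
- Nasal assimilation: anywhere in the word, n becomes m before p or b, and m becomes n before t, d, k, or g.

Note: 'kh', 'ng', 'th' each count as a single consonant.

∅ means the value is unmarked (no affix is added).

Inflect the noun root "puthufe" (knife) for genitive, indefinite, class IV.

puthufethiyip

Attach case genitive -thiy (after vowel 'e') → puthufethiy.
Attach noun class class IV -ip → puthufethiyip.
definiteness = indefinite: zero marking, form stays puthufethiyip.
Nasal assimilation: no change.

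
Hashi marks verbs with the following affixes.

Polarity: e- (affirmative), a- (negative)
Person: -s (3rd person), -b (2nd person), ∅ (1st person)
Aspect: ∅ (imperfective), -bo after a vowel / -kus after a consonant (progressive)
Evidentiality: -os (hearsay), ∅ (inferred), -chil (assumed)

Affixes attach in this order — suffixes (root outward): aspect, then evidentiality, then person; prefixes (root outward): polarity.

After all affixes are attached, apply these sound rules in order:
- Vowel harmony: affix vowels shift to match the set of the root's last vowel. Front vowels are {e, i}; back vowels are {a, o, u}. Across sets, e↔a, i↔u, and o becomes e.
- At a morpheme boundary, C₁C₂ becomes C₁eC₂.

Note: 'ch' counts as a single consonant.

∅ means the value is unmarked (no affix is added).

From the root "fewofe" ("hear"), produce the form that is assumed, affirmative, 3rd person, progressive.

Attach aspect progressive -bo (after vowel 'e') → fewofebo.
Attach polarity affirmative e- → efewofebo.
Attach evidentiality assumed -chil → efewofebochil.
Attach person 3rd person -s → efewofebochils.
Apply vowel harmony: efewofebochils → efewofebechils.
Apply epenthesis: efewofebechils → efewofebechiles.

efewofebechiles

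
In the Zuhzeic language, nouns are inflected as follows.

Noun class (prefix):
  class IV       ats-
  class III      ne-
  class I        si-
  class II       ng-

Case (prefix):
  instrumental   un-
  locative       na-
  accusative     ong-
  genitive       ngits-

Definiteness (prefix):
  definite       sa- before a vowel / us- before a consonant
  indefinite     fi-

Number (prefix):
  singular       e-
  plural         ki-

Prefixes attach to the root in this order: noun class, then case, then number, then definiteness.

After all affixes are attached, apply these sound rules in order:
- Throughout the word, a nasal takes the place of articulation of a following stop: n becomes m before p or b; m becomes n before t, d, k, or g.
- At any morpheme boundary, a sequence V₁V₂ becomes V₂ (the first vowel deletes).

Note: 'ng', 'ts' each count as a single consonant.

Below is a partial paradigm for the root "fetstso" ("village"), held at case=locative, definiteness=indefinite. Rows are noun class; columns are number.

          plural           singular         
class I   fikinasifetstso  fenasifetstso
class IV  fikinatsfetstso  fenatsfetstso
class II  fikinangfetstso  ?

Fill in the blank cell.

Attach noun class class II ng- → ngfetstso.
Attach case locative na- → nangfetstso.
Attach number singular e- → enangfetstso.
Attach definiteness indefinite fi- → fienangfetstso.
Nasal assimilation: no change.
Apply vowel deletion: fienangfetstso → fenangfetstso.

fenangfetstso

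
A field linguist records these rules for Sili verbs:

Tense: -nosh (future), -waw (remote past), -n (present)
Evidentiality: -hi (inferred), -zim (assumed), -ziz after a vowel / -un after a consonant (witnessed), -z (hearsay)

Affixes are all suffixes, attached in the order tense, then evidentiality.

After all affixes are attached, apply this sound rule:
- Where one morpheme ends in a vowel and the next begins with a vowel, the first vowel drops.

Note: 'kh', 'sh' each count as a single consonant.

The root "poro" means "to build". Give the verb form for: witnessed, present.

Attach tense present -n → poron.
Attach evidentiality witnessed -un (after consonant 'n') → poronun.
Vowel deletion: no change.

poronun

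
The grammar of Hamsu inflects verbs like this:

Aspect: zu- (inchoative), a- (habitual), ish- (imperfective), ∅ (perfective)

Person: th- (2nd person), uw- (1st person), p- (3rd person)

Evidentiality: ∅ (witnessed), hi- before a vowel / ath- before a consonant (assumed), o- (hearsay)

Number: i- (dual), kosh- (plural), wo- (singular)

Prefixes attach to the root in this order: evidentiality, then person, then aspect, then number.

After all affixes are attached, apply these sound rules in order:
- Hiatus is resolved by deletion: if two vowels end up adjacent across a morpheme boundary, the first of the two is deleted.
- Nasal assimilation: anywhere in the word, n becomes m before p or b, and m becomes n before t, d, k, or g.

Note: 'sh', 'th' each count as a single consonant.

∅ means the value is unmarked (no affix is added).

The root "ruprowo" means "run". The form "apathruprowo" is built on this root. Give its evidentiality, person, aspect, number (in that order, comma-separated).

Segment: i-a-p-ath-ruprowo.
evidentiality: hi/ath- → assumed.
person: p- → 3rd person.
aspect: a- → habitual.
number: i- → dual.

assumed, 3rd person, habitual, dual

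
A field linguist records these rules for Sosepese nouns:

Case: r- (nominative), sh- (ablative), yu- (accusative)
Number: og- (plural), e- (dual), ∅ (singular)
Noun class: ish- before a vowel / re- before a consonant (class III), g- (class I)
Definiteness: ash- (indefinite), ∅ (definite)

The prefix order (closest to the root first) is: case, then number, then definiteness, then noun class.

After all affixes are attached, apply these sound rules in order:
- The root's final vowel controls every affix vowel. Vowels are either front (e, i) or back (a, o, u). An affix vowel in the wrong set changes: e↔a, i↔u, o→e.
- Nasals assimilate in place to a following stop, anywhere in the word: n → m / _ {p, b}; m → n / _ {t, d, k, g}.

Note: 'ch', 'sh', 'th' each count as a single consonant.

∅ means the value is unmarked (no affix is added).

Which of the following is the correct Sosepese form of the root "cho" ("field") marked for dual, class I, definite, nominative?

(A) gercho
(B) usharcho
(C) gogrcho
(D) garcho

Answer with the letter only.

Attach case nominative r- → rcho.
Attach number dual e- → ercho.
definiteness = definite: zero marking, form stays ercho.
Attach noun class class I g- → gercho.
Apply vowel harmony: gercho → garcho.
Nasal assimilation: no change.
So the correct form is garcho, option (D).
(B) usharcho is wrong: it uses class III instead of class I for noun class.
(C) gogrcho is wrong: it uses plural instead of dual for number.
(A) gercho is wrong: it fails to apply the sound rule(s).

D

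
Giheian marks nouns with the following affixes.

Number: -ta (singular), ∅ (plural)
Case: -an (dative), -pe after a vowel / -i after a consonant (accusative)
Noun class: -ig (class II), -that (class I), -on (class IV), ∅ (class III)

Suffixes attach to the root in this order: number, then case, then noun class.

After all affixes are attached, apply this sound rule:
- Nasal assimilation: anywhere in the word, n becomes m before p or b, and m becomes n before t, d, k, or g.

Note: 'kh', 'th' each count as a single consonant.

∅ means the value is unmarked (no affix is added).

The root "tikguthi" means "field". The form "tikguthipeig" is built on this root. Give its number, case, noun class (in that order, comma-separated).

Segment: tikguthi-pe-ig.
number: ∅ → plural.
case: -pe/i → accusative.
noun class: -ig → class II.

plural, accusative, class II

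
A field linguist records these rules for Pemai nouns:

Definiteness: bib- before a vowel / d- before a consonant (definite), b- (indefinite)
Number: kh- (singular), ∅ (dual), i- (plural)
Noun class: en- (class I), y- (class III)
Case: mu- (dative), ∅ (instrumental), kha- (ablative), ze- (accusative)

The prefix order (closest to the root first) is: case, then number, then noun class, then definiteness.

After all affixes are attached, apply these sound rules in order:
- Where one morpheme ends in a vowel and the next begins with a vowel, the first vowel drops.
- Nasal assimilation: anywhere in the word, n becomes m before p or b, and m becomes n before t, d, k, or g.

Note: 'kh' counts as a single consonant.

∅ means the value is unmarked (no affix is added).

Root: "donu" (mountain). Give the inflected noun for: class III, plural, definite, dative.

Attach case dative mu- → mudonu.
Attach number plural i- → imudonu.
Attach noun class class III y- → yimudonu.
Attach definiteness definite d- (before consonant 'y') → dyimudonu.
Vowel deletion: no change.
Nasal assimilation: no change.

dyimudonu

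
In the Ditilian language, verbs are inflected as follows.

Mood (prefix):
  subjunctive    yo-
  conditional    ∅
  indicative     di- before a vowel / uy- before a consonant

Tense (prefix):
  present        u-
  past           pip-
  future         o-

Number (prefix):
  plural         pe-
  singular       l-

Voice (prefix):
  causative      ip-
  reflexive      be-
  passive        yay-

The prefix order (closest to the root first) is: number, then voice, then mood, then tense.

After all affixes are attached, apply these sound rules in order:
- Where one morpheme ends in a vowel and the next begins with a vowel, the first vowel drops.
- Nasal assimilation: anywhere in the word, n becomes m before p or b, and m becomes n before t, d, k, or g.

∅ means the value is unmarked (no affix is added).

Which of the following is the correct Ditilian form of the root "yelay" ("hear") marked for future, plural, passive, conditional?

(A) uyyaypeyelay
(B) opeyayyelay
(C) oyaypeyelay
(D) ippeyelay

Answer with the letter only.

Attach number plural pe- → peyelay.
Attach voice passive yay- → yaypeyelay.
mood = conditional: zero marking, form stays yaypeyelay.
Attach tense future o- → oyaypeyelay.
Vowel deletion: no change.
Nasal assimilation: no change.
So the correct form is oyaypeyelay, option (C).
(A) uyyaypeyelay is wrong: it uses indicative instead of conditional for mood.
(B) opeyayyelay is wrong: it has the affixes in the wrong order.
(D) ippeyelay is wrong: it uses causative instead of passive for voice.

C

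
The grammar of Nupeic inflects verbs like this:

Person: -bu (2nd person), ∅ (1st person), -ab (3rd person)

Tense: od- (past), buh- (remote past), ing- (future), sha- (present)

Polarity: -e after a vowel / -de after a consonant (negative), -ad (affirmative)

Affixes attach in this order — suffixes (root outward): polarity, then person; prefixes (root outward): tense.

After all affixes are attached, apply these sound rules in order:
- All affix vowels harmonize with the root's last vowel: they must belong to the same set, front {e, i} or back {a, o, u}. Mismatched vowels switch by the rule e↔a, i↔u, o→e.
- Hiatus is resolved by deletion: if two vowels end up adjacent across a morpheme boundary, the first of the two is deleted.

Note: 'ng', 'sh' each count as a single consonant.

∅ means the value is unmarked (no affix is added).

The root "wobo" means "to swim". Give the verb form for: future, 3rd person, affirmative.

Attach tense future ing- → ingwobo.
Attach polarity affirmative -ad → ingwoboad.
Attach person 3rd person -ab → ingwoboadab.
Apply vowel harmony: ingwoboadab → ungwoboadab.
Apply vowel deletion: ungwoboadab → ungwobadab.

ungwobadab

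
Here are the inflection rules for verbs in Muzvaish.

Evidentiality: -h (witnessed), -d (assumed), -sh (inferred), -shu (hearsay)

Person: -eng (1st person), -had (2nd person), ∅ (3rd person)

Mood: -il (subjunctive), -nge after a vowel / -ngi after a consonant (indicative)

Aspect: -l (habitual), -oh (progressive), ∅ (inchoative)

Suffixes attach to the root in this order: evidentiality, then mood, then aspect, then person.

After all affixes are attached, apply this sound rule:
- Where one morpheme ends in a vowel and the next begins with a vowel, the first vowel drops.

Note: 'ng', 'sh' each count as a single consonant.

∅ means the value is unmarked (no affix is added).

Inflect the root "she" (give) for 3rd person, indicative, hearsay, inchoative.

sheshunge

Attach evidentiality hearsay -shu → sheshu.
Attach mood indicative -nge (after vowel 'u') → sheshunge.
aspect = inchoative: zero marking, form stays sheshunge.
person = 3rd person: zero marking, form stays sheshunge.
Vowel deletion: no change.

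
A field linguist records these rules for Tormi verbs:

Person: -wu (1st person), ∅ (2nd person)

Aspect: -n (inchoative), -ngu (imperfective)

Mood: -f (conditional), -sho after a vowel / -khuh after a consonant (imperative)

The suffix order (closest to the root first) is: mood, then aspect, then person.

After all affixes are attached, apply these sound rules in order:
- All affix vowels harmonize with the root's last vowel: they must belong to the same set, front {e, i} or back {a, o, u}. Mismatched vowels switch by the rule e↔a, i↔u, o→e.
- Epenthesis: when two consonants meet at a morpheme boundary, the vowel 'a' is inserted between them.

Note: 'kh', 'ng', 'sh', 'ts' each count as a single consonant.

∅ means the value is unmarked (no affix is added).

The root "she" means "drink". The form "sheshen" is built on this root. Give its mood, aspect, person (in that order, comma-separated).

Segment: she-sho-n.
mood: -sho/khuh → imperative.
aspect: -n → inchoative.
person: ∅ → 2nd person.

imperative, inchoative, 2nd person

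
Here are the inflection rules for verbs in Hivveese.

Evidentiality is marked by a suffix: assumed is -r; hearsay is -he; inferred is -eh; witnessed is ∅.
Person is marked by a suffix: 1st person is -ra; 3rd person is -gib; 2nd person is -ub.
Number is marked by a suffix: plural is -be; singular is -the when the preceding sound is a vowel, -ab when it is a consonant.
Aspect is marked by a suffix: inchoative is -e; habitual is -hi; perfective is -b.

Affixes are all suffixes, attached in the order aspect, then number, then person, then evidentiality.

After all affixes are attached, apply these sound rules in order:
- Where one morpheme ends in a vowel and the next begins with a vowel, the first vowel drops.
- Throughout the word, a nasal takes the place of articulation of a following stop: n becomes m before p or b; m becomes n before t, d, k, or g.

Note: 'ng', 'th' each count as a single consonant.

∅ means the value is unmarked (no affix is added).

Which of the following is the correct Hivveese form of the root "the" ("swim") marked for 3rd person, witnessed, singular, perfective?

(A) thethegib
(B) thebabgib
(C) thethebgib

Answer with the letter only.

Attach aspect perfective -b → theb.
Attach number singular -ab (after consonant 'b') → thebab.
Attach person 3rd person -gib → thebabgib.
evidentiality = witnessed: zero marking, form stays thebabgib.
Vowel deletion: no change.
Nasal assimilation: no change.
So the correct form is thebabgib, option (B).
(A) thethegib is wrong: it uses inchoative instead of perfective for aspect.
(C) thethebgib is wrong: it has the affixes in the wrong order.

B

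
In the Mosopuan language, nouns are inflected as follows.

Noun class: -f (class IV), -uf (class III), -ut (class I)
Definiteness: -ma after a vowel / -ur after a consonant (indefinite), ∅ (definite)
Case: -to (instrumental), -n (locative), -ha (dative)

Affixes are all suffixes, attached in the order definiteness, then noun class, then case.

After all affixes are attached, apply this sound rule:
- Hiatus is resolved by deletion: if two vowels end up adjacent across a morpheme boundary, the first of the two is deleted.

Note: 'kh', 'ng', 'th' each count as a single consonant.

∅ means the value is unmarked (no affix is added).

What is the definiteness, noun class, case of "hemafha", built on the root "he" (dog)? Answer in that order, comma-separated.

Segment: he-ma-f-ha.
definiteness: -ma/ur → indefinite.
noun class: -f → class IV.
case: -ha → dative.

indefinite, class IV, dative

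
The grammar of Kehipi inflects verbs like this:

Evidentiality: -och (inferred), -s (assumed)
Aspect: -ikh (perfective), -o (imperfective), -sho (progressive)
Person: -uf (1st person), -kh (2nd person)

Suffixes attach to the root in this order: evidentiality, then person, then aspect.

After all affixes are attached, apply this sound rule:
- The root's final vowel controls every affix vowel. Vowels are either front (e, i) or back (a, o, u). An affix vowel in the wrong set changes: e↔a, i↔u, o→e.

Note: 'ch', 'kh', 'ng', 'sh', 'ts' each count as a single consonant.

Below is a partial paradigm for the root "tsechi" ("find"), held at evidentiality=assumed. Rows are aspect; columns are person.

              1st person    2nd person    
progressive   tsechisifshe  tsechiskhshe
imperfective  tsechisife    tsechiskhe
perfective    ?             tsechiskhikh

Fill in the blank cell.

tsechisifikh

Attach evidentiality assumed -s → tsechis.
Attach person 1st person -uf → tsechisuf.
Attach aspect perfective -ikh → tsechisufikh.
Apply vowel harmony: tsechisufikh → tsechisifikh.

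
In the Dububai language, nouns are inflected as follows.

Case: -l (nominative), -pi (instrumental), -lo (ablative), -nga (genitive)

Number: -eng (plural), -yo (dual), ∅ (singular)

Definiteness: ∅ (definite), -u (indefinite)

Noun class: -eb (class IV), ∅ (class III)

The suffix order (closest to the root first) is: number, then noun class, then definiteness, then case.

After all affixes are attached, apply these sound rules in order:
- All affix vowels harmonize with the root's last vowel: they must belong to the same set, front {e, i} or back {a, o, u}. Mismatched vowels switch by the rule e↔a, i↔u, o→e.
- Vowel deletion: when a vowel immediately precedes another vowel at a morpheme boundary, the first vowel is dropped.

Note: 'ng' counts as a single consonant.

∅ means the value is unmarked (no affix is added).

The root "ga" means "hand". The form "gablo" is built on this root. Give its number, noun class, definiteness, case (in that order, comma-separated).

singular, class IV, definite, ablative

Segment: ga-eb-lo.
number: ∅ → singular.
noun class: -eb → class IV.
definiteness: ∅ → definite.
case: -lo → ablative.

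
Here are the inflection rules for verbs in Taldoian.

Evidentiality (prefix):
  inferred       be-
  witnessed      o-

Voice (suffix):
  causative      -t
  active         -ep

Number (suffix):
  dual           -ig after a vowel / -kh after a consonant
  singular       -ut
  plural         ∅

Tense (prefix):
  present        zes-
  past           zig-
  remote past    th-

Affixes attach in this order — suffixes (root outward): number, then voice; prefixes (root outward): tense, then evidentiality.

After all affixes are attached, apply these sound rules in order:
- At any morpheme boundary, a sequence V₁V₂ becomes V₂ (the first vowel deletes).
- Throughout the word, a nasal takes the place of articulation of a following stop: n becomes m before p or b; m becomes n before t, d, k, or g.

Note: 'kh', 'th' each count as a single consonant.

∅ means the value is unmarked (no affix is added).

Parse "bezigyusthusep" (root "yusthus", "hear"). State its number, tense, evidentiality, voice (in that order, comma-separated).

Segment: be-zig-yusthus-ep.
number: ∅ → plural.
tense: zig- → past.
evidentiality: be- → inferred.
voice: -ep → active.

plural, past, inferred, active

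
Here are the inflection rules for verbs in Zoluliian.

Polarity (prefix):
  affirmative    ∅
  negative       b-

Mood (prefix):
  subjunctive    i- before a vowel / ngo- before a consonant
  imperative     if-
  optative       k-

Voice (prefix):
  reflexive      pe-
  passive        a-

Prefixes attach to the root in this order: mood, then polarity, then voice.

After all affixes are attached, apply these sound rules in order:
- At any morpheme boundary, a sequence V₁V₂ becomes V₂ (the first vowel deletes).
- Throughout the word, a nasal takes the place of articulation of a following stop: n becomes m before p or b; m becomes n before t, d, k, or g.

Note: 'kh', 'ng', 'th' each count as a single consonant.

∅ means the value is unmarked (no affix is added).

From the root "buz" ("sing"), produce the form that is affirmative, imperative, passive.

Attach mood imperative if- → ifbuz.
polarity = affirmative: zero marking, form stays ifbuz.
Attach voice passive a- → aifbuz.
Apply vowel deletion: aifbuz → ifbuz.
Nasal assimilation: no change.

ifbuz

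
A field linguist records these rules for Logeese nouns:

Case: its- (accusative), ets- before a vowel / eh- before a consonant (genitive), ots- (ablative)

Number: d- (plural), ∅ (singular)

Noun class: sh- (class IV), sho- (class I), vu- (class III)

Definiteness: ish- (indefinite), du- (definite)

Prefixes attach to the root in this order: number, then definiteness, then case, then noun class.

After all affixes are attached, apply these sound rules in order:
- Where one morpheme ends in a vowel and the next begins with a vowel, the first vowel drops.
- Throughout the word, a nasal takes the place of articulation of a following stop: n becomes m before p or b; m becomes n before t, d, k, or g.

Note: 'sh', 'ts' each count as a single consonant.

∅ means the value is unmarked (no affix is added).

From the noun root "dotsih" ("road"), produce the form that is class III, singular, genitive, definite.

vehdudotsih

number = singular: zero marking, form stays dotsih.
Attach definiteness definite du- → dudotsih.
Attach case genitive eh- (before consonant 'd') → ehdudotsih.
Attach noun class class III vu- → vuehdudotsih.
Apply vowel deletion: vuehdudotsih → vehdudotsih.
Nasal assimilation: no change.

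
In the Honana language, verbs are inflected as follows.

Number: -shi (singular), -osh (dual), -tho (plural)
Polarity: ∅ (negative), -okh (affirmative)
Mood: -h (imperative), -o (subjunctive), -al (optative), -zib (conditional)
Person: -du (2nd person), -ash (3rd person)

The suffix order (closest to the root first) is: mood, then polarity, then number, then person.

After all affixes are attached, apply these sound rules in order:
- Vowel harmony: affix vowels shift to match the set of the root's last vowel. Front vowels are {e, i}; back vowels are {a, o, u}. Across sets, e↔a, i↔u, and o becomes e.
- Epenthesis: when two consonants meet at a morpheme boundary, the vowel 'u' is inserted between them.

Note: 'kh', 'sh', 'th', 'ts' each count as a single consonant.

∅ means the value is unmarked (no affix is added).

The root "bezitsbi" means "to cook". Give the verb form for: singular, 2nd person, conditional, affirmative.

Attach mood conditional -zib → bezitsbizib.
Attach polarity affirmative -okh → bezitsbizibokh.
Attach number singular -shi → bezitsbizibokhshi.
Attach person 2nd person -du → bezitsbizibokhshidu.
Apply vowel harmony: bezitsbizibokhshidu → bezitsbizibekhshidi.
Apply epenthesis: bezitsbizibekhshidi → bezitsbizibekhushidi.

bezitsbizibekhushidi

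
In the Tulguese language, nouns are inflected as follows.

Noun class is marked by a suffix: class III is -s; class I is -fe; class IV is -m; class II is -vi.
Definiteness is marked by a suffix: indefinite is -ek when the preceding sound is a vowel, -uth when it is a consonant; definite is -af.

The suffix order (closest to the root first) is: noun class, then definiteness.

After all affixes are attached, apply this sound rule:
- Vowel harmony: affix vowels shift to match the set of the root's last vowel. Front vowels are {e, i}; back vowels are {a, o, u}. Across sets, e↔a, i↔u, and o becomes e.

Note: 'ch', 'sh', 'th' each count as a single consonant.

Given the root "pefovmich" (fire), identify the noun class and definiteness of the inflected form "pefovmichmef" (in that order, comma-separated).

Segment: pefovmich-m-af.
noun class: -m → class IV.
definiteness: -af → definite.

class IV, definite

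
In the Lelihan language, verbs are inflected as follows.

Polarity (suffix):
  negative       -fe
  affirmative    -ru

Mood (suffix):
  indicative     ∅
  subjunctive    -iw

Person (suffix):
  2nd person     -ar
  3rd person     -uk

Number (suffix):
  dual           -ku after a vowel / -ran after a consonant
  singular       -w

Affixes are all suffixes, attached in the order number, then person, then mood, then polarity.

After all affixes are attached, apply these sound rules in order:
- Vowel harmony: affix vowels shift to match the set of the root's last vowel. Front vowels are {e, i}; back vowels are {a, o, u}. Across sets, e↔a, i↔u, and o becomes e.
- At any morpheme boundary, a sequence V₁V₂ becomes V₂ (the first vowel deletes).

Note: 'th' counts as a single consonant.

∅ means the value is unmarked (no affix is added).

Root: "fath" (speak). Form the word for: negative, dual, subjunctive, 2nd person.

Attach number dual -ran (after consonant 'th') → fathran.
Attach person 2nd person -ar → fathranar.
Attach mood subjunctive -iw → fathranariw.
Attach polarity negative -fe → fathranariwfe.
Apply vowel harmony: fathranariwfe → fathranaruwfa.
Vowel deletion: no change.

fathranaruwfa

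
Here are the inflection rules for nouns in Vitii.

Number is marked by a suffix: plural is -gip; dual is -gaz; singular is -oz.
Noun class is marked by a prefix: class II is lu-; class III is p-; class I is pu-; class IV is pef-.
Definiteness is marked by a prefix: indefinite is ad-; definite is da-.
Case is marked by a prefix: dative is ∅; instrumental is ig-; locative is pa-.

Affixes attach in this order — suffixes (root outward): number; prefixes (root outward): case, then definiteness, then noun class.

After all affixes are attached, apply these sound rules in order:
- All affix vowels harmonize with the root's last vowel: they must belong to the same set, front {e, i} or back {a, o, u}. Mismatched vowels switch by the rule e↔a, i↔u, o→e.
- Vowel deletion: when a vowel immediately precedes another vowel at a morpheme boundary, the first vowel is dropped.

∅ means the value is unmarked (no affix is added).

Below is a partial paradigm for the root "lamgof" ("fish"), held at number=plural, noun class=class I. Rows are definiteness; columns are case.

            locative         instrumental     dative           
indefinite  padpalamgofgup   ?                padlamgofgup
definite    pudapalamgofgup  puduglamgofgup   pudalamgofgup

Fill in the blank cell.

Attach case instrumental ig- → iglamgof.
Attach definiteness indefinite ad- → adiglamgof.
Attach number plural -gip → adiglamgofgip.
Attach noun class class I pu- → puadiglamgofgip.
Apply vowel harmony: puadiglamgofgip → puaduglamgofgup.
Apply vowel deletion: puaduglamgofgup → paduglamgofgup.

paduglamgofgup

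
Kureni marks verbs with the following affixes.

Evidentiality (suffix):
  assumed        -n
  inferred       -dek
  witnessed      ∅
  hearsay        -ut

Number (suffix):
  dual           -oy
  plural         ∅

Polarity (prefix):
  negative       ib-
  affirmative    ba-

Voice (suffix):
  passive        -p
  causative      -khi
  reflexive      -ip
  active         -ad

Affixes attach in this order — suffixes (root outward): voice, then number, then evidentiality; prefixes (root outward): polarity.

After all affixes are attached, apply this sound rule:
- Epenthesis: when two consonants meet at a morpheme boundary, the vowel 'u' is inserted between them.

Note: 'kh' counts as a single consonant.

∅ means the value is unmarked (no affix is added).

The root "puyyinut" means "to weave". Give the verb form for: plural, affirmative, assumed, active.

Attach voice active -ad → puyyinutad.
Attach polarity affirmative ba- → bapuyyinutad.
number = plural: zero marking, form stays bapuyyinutad.
Attach evidentiality assumed -n → bapuyyinutadn.
Apply epenthesis: bapuyyinutadn → bapuyyinutadun.

bapuyyinutadun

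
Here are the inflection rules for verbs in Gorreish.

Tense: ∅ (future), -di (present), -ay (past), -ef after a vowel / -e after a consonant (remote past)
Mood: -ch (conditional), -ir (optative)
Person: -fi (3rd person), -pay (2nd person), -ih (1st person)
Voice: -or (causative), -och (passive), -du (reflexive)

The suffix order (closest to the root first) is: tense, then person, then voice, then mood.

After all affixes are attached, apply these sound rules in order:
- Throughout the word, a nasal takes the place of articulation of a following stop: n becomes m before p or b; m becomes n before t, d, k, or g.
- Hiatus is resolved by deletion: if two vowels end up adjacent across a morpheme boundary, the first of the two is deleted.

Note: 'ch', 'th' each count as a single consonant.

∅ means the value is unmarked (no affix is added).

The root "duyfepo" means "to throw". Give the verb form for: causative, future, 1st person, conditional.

duyfepihorch

tense = future: zero marking, form stays duyfepo.
Attach person 1st person -ih → duyfepoih.
Attach voice causative -or → duyfepoihor.
Attach mood conditional -ch → duyfepoihorch.
Nasal assimilation: no change.
Apply vowel deletion: duyfepoihorch → duyfepihorch.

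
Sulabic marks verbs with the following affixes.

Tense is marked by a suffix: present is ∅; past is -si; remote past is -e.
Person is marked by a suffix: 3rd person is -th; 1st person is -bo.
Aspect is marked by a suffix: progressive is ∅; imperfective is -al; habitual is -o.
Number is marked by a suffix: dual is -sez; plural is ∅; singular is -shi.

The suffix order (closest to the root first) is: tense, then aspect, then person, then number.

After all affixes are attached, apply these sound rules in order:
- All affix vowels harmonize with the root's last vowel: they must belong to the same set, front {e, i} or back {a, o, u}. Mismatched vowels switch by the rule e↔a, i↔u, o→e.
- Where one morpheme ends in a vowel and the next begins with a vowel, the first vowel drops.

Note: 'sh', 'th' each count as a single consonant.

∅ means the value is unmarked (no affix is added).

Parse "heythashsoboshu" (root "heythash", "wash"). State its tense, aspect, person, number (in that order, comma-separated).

past, habitual, 1st person, singular

Segment: heythash-si-o-bo-shi.
tense: -si → past.
aspect: -o → habitual.
person: -bo → 1st person.
number: -shi → singular.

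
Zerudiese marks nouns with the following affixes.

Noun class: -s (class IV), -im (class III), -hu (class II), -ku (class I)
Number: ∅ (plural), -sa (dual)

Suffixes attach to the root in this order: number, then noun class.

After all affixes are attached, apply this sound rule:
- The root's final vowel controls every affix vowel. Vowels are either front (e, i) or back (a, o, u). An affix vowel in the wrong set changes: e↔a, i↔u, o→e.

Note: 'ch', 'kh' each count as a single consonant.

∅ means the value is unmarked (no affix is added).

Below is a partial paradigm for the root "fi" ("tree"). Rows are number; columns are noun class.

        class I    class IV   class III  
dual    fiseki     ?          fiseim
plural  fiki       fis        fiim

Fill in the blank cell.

fises

Attach number dual -sa → fisa.
Attach noun class class IV -s → fisas.
Apply vowel harmony: fisas → fises.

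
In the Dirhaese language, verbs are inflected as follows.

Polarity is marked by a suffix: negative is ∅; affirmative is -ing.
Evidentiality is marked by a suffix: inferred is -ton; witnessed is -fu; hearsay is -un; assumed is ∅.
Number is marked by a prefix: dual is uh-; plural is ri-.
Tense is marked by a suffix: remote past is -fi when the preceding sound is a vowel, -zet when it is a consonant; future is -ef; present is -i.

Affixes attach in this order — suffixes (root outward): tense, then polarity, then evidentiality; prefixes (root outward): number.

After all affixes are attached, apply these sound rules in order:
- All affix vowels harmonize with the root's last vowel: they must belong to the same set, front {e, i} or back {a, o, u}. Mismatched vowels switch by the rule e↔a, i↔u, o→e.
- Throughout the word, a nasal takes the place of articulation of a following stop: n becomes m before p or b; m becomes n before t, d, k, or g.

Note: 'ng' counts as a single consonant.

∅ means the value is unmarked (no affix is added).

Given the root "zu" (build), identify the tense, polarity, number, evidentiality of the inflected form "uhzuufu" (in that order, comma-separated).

present, negative, dual, witnessed

Segment: uh-zu-i-fu.
tense: -i → present.
polarity: ∅ → negative.
number: uh- → dual.
evidentiality: -fu → witnessed.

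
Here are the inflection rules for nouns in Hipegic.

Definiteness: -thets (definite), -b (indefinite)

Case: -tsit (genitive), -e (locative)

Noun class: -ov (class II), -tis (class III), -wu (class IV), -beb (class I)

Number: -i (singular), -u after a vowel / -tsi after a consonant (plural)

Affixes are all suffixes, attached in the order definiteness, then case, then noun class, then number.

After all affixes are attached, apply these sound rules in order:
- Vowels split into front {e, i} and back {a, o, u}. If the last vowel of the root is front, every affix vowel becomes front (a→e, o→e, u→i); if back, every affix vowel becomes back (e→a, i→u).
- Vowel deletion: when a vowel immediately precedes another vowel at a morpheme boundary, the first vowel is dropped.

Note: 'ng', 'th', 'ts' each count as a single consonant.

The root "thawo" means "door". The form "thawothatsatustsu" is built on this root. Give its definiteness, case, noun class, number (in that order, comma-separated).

Segment: thawo-thets-e-tis-tsi.
definiteness: -thets → definite.
case: -e → locative.
noun class: -tis → class III.
number: -u/tsi → plural.

definite, locative, class III, plural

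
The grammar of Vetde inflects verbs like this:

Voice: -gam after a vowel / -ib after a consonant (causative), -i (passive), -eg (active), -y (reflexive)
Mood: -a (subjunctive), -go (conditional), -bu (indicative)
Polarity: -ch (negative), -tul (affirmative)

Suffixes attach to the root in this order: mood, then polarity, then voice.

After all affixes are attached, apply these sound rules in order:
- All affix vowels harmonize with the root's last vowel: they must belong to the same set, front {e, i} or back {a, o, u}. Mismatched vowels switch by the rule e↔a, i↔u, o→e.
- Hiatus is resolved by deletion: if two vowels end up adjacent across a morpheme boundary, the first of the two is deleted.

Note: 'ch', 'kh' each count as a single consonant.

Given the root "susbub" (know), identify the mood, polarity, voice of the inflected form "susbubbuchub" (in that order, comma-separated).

Segment: susbub-bu-ch-ib.
mood: -bu → indicative.
polarity: -ch → negative.
voice: -gam/ib → causative.

indicative, negative, causative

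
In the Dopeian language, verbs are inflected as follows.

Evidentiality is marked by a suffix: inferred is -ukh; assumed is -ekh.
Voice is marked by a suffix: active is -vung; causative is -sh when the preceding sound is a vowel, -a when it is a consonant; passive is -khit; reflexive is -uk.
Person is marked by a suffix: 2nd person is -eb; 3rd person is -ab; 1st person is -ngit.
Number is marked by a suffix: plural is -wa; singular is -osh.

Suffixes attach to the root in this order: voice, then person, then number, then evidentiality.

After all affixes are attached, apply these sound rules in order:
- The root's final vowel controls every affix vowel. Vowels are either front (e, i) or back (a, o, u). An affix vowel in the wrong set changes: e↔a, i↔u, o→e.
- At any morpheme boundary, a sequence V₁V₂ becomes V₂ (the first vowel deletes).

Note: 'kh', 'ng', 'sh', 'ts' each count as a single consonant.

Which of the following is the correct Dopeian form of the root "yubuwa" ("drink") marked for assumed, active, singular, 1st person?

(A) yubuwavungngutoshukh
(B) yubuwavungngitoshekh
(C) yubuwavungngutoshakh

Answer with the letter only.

Attach voice active -vung → yubuwavung.
Attach person 1st person -ngit → yubuwavungngit.
Attach number singular -osh → yubuwavungngitosh.
Attach evidentiality assumed -ekh → yubuwavungngitoshekh.
Apply vowel harmony: yubuwavungngitoshekh → yubuwavungngutoshakh.
Vowel deletion: no change.
So the correct form is yubuwavungngutoshakh, option (C).
(B) yubuwavungngitoshekh is wrong: it fails to apply the sound rule(s).
(A) yubuwavungngutoshukh is wrong: it uses inferred instead of assumed for evidentiality.

C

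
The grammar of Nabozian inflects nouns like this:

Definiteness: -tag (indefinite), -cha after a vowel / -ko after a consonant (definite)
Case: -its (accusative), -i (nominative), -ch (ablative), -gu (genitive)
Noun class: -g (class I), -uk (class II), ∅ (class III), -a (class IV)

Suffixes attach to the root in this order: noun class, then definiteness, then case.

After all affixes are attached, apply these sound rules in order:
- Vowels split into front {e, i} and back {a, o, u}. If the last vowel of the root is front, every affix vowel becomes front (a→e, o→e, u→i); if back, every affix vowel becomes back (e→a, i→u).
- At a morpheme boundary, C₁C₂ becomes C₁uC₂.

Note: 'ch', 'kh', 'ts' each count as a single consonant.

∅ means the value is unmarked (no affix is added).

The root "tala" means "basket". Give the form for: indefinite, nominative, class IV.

Attach noun class class IV -a → talaa.
Attach definiteness indefinite -tag → talaatag.
Attach case nominative -i → talaatagi.
Apply vowel harmony: talaatagi → talaatagu.
Epenthesis: no change.

talaatagu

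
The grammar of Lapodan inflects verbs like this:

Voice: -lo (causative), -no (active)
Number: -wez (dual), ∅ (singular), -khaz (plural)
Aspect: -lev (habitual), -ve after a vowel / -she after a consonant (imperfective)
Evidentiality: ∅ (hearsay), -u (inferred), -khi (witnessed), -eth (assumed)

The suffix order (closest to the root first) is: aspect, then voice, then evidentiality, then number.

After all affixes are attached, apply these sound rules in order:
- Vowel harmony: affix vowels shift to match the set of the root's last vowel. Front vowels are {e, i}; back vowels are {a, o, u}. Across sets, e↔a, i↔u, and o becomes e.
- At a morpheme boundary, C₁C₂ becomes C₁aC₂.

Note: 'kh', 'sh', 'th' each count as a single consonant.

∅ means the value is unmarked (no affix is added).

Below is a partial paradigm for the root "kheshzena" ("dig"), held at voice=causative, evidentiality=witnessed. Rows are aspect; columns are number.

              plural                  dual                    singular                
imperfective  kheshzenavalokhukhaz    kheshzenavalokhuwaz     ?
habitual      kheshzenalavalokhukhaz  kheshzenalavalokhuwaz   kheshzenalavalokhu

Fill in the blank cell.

kheshzenavalokhu

Attach aspect imperfective -ve (after vowel 'a') → kheshzenave.
Attach voice causative -lo → kheshzenavelo.
Attach evidentiality witnessed -khi → kheshzenavelokhi.
number = singular: zero marking, form stays kheshzenavelokhi.
Apply vowel harmony: kheshzenavelokhi → kheshzenavalokhu.
Epenthesis: no change.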